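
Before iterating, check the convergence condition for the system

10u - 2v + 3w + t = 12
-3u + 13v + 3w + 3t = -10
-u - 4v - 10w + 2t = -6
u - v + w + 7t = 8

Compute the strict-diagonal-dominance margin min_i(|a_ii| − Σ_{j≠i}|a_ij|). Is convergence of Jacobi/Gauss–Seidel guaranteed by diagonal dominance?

row 1: |10| − (2+3+1) = 4
row 2: |13| − (3+3+3) = 4
row 3: |-10| − (1+4+2) = 3
row 4: |7| − (1+1+1) = 4
minimum over rows = 3 → strictly diagonally dominant (convergence guaranteed)

3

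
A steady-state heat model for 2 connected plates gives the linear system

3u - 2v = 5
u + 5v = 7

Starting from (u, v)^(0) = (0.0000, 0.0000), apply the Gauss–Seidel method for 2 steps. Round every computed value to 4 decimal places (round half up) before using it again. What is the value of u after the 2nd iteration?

Iteration 1:
  u = (5 - (-2)·0.0000) / (3) = 1.6667
  v = (7 - (1)·1.6667) / (5) = 1.0667
Iteration 2:
  u = (5 - (-2)·1.0667) / (3) = 2.3778
  v = (7 - (1)·2.3778) / (5) = 0.9244

2.3778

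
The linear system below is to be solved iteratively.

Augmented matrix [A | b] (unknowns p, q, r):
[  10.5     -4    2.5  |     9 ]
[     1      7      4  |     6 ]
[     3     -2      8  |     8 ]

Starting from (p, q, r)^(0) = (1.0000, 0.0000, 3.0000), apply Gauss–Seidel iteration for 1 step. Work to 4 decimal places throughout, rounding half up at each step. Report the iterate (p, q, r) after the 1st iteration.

(0.1429, -0.8776, 0.7270)

Iteration 1:
  p = (9 - (-4)·0.0000 - (2.5)·3.0000) / (10.5) = 0.1429
  q = (6 - (1)·0.1429 - (4)·3.0000) / (7) = -0.8776
  r = (8 - (3)·0.1429 - (-2)·-0.8776) / (8) = 0.7270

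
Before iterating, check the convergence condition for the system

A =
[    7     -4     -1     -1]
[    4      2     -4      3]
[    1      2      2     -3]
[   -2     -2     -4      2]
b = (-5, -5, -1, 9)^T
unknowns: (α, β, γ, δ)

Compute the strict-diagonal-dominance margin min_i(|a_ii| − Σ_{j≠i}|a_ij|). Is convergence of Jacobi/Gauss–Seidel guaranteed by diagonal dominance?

-9

row 1: |7| − (4+1+1) = 1
row 2: |2| − (4+4+3) = -9
row 3: |2| − (1+2+3) = -4
row 4: |2| − (2+2+4) = -6
minimum over rows = -9 → not strictly diagonally dominant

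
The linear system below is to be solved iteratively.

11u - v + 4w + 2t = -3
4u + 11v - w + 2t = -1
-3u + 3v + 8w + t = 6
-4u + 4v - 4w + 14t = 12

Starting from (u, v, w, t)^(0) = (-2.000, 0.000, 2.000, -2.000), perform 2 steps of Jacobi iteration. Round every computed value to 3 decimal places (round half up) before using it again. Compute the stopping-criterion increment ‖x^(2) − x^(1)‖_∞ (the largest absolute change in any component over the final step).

Iteration 1:
  u = (-3 - (-1)·0.000 - (4)·2.000 - (2)·-2.000) / (11) = -0.636
  v = (-1 - (4)·-2.000 - (-1)·2.000 - (2)·-2.000) / (11) = 1.182
  w = (6 - (-3)·-2.000 - (3)·0.000 - (1)·-2.000) / (8) = 0.250
  t = (12 - (-4)·-2.000 - (4)·0.000 - (-4)·2.000) / (14) = 0.857
Iteration 2:
  u = (-3 - (-1)·1.182 - (4)·0.250 - (2)·0.857) / (11) = -0.412
  v = (-1 - (4)·-0.636 - (-1)·0.250 - (2)·0.857) / (11) = 0.007
  w = (6 - (-3)·-0.636 - (3)·1.182 - (1)·0.857) / (8) = -0.039
  t = (12 - (-4)·-0.636 - (4)·1.182 - (-4)·0.250) / (14) = 0.409
Change: (0.224, -1.175, -0.289, -0.448) → max |·| = 1.175

1.175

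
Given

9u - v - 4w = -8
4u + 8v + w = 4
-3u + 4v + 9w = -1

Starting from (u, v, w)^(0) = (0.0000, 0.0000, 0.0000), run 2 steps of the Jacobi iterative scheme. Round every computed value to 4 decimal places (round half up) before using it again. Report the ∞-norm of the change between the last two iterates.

0.5185

Iteration 1:
  u = (-8 - (-1)·0.0000 - (-4)·0.0000) / (9) = -0.8889
  v = (4 - (4)·0.0000 - (1)·0.0000) / (8) = 0.5000
  w = (-1 - (-3)·0.0000 - (4)·0.0000) / (9) = -0.1111
Iteration 2:
  u = (-8 - (-1)·0.5000 - (-4)·-0.1111) / (9) = -0.8827
  v = (4 - (4)·-0.8889 - (1)·-0.1111) / (8) = 0.9583
  w = (-1 - (-3)·-0.8889 - (4)·0.5000) / (9) = -0.6296
Change: (0.0062, 0.4583, -0.5185) → max |·| = 0.5185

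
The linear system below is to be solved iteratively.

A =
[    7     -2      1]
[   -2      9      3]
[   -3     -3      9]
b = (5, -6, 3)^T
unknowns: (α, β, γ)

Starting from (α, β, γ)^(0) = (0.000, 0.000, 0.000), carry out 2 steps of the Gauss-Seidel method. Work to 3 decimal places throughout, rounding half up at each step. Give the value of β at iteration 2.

-0.687

Iteration 1:
  α = (5 - (-2)·0.000 - (1)·0.000) / (7) = 0.714
  β = (-6 - (-2)·0.714 - (3)·0.000) / (9) = -0.508
  γ = (3 - (-3)·0.714 - (-3)·-0.508) / (9) = 0.402
Iteration 2:
  α = (5 - (-2)·-0.508 - (1)·0.402) / (7) = 0.512
  β = (-6 - (-2)·0.512 - (3)·0.402) / (9) = -0.687
  γ = (3 - (-3)·0.512 - (-3)·-0.687) / (9) = 0.275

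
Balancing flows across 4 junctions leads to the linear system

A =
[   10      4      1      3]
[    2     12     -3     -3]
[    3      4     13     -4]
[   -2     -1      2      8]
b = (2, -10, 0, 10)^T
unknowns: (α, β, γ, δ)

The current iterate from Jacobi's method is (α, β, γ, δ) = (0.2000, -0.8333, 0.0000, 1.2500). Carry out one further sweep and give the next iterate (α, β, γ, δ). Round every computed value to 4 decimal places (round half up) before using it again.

(0.1583, -0.5542, 0.5949, 1.1958)

One sweep:
  α = (2 - (4)·-0.8333 - (1)·0.0000 - (3)·1.2500) / (10) = 0.1583
  β = (-10 - (2)·0.2000 - (-3)·0.0000 - (-3)·1.2500) / (12) = -0.5542
  γ = (0 - (3)·0.2000 - (4)·-0.8333 - (-4)·1.2500) / (13) = 0.5949
  δ = (10 - (-2)·0.2000 - (-1)·-0.8333 - (2)·0.0000) / (8) = 1.1958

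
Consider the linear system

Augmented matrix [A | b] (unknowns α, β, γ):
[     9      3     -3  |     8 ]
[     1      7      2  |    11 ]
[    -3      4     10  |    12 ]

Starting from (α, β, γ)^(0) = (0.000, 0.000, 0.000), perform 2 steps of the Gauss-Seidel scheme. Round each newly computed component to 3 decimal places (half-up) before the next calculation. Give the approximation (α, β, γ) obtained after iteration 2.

(0.704, 1.217, 0.924)

Iteration 1:
  α = (8 - (3)·0.000 - (-3)·0.000) / (9) = 0.889
  β = (11 - (1)·0.889 - (2)·0.000) / (7) = 1.444
  γ = (12 - (-3)·0.889 - (4)·1.444) / (10) = 0.889
Iteration 2:
  α = (8 - (3)·1.444 - (-3)·0.889) / (9) = 0.704
  β = (11 - (1)·0.704 - (2)·0.889) / (7) = 1.217
  γ = (12 - (-3)·0.704 - (4)·1.217) / (10) = 0.924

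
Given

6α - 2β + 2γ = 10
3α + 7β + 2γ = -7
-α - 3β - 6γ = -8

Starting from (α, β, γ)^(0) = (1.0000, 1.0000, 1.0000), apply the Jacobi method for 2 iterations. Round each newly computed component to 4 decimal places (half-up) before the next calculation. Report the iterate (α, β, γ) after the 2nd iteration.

(0.8730, -1.9048, 1.9127)

Iteration 1:
  α = (10 - (-2)·1.0000 - (2)·1.0000) / (6) = 1.6667
  β = (-7 - (3)·1.0000 - (2)·1.0000) / (7) = -1.7143
  γ = (-8 - (-1)·1.0000 - (-3)·1.0000) / (-6) = 0.6667
Iteration 2:
  α = (10 - (-2)·-1.7143 - (2)·0.6667) / (6) = 0.8730
  β = (-7 - (3)·1.6667 - (2)·0.6667) / (7) = -1.9048
  γ = (-8 - (-1)·1.6667 - (-3)·-1.7143) / (-6) = 1.9127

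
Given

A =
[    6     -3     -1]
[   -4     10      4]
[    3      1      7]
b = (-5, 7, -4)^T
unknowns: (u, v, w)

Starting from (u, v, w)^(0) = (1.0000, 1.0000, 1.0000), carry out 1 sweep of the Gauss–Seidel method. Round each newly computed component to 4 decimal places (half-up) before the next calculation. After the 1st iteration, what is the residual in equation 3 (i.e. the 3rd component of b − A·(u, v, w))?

Iteration 1:
  u = (-5 - (-3)·1.0000 - (-1)·1.0000) / (6) = -0.1667
  v = (7 - (-4)·-0.1667 - (4)·1.0000) / (10) = 0.2333
  w = (-4 - (3)·-0.1667 - (1)·0.2333) / (7) = -0.5333
Residual b − A·x = (-3.8332, 6.1334, -0.0001)

-0.0001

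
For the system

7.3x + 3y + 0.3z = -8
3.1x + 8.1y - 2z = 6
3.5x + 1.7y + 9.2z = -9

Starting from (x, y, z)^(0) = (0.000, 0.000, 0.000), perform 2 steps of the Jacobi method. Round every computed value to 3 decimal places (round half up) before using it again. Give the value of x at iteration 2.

-1.360

Iteration 1:
  x = (-8 - (3)·0.000 - (0.3)·0.000) / (7.3) = -1.096
  y = (6 - (3.1)·0.000 - (-2)·0.000) / (8.1) = 0.741
  z = (-9 - (3.5)·0.000 - (1.7)·0.000) / (9.2) = -0.978
Iteration 2:
  x = (-8 - (3)·0.741 - (0.3)·-0.978) / (7.3) = -1.360
  y = (6 - (3.1)·-1.096 - (-2)·-0.978) / (8.1) = 0.919
  z = (-9 - (3.5)·-1.096 - (1.7)·0.741) / (9.2) = -0.698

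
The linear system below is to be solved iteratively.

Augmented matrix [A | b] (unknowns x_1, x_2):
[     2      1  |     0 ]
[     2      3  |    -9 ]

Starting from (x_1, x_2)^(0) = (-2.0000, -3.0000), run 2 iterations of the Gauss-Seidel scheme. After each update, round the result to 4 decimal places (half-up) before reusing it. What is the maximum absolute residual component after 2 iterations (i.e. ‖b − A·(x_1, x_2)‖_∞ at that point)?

Iteration 1:
  x_1 = (0 - (1)·-3.0000) / (2) = 1.5000
  x_2 = (-9 - (2)·1.5000) / (3) = -4.0000
Iteration 2:
  x_1 = (0 - (1)·-4.0000) / (2) = 2.0000
  x_2 = (-9 - (2)·2.0000) / (3) = -4.3333
Residual b − A·x = (0.3333, -0.0001); ∞-norm = 0.3333

0.3333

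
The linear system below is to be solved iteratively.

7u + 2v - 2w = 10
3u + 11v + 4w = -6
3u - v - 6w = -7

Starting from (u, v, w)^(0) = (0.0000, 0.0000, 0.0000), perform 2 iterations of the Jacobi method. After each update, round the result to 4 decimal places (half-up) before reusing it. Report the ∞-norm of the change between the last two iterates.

0.8138

Iteration 1:
  u = (10 - (2)·0.0000 - (-2)·0.0000) / (7) = 1.4286
  v = (-6 - (3)·0.0000 - (4)·0.0000) / (11) = -0.5455
  w = (-7 - (3)·0.0000 - (-1)·0.0000) / (-6) = 1.1667
Iteration 2:
  u = (10 - (2)·-0.5455 - (-2)·1.1667) / (7) = 1.9178
  v = (-6 - (3)·1.4286 - (4)·1.1667) / (11) = -1.3593
  w = (-7 - (3)·1.4286 - (-1)·-0.5455) / (-6) = 1.9719
Change: (0.4892, -0.8138, 0.8052) → max |·| = 0.8138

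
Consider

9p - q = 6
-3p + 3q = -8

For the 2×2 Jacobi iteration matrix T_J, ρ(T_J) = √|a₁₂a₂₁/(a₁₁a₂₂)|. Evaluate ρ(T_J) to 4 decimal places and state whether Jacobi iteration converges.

0.3333

a₁₂a₂₁/(a₁₁a₂₂) = (-1)·(-3) / ((9)·(3)) = 0.111111
ρ = √|0.111111| = √0.111111 = 0.3333
ρ < 1, so Jacobi converges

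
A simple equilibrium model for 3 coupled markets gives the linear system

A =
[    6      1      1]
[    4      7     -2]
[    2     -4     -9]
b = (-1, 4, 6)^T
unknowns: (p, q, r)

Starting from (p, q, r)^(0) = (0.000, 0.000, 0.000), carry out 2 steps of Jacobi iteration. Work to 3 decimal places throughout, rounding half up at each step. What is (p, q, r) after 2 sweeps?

Iteration 1:
  p = (-1 - (1)·0.000 - (1)·0.000) / (6) = -0.167
  q = (4 - (4)·0.000 - (-2)·0.000) / (7) = 0.571
  r = (6 - (2)·0.000 - (-4)·0.000) / (-9) = -0.667
Iteration 2:
  p = (-1 - (1)·0.571 - (1)·-0.667) / (6) = -0.151
  q = (4 - (4)·-0.167 - (-2)·-0.667) / (7) = 0.476
  r = (6 - (2)·-0.167 - (-4)·0.571) / (-9) = -0.958

(-0.151, 0.476, -0.958)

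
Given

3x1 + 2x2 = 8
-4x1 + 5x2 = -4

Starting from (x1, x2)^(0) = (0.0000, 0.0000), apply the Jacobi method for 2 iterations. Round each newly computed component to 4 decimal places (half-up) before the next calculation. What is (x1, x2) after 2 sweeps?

Iteration 1:
  x1 = (8 - (2)·0.0000) / (3) = 2.6667
  x2 = (-4 - (-4)·0.0000) / (5) = -0.8000
Iteration 2:
  x1 = (8 - (2)·-0.8000) / (3) = 3.2000
  x2 = (-4 - (-4)·2.6667) / (5) = 1.3334

(3.2000, 1.3334)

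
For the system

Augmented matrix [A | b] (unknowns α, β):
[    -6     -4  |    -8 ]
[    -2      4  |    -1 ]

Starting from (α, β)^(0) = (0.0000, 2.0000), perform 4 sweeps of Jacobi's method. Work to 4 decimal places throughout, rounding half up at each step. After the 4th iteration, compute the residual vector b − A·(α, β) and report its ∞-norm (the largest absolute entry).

Iteration 1:
  α = (-8 - (-4)·2.0000) / (-6) = 0.0000
  β = (-1 - (-2)·0.0000) / (4) = -0.2500
Iteration 2:
  α = (-8 - (-4)·-0.2500) / (-6) = 1.5000
  β = (-1 - (-2)·0.0000) / (4) = -0.2500
Iteration 3:
  α = (-8 - (-4)·-0.2500) / (-6) = 1.5000
  β = (-1 - (-2)·1.5000) / (4) = 0.5000
Iteration 4:
  α = (-8 - (-4)·0.5000) / (-6) = 1.0000
  β = (-1 - (-2)·1.5000) / (4) = 0.5000
Residual b − A·x = (0.0000, -1.0000); ∞-norm = 1.0000

1.0000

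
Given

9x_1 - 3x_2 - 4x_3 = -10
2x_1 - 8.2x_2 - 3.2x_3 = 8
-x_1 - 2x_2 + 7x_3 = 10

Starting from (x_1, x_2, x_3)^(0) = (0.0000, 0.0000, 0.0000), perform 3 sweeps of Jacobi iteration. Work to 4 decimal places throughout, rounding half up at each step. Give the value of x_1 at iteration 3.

-1.2720

Iteration 1:
  x_1 = (-10 - (-3)·0.0000 - (-4)·0.0000) / (9) = -1.1111
  x_2 = (8 - (2)·0.0000 - (-3.2)·0.0000) / (-8.2) = -0.9756
  x_3 = (10 - (-1)·0.0000 - (-2)·0.0000) / (7) = 1.4286
Iteration 2:
  x_1 = (-10 - (-3)·-0.9756 - (-4)·1.4286) / (9) = -0.8014
  x_2 = (8 - (2)·-1.1111 - (-3.2)·1.4286) / (-8.2) = -1.8041
  x_3 = (10 - (-1)·-1.1111 - (-2)·-0.9756) / (7) = 0.9911
Iteration 3:
  x_1 = (-10 - (-3)·-1.8041 - (-4)·0.9911) / (9) = -1.2720
  x_2 = (8 - (2)·-0.8014 - (-3.2)·0.9911) / (-8.2) = -1.5578
  x_3 = (10 - (-1)·-0.8014 - (-2)·-1.8041) / (7) = 0.7986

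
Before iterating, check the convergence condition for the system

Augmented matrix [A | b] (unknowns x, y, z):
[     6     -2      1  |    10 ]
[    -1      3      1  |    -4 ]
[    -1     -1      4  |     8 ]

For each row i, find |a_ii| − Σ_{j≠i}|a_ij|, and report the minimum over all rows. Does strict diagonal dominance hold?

1

row 1: |6| − (2+1) = 3
row 2: |3| − (1+1) = 1
row 3: |4| − (1+1) = 2
minimum over rows = 1 → strictly diagonally dominant (convergence guaranteed)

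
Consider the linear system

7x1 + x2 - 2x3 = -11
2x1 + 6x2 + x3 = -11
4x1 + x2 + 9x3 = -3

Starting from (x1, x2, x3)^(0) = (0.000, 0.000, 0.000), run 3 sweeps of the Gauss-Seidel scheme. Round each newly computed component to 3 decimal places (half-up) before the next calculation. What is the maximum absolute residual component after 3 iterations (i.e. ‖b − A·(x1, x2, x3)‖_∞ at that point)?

0.026

Iteration 1:
  x1 = (-11 - (1)·0.000 - (-2)·0.000) / (7) = -1.571
  x2 = (-11 - (2)·-1.571 - (1)·0.000) / (6) = -1.310
  x3 = (-3 - (4)·-1.571 - (1)·-1.310) / (9) = 0.510
Iteration 2:
  x1 = (-11 - (1)·-1.310 - (-2)·0.510) / (7) = -1.239
  x2 = (-11 - (2)·-1.239 - (1)·0.510) / (6) = -1.505
  x3 = (-3 - (4)·-1.239 - (1)·-1.505) / (9) = 0.385
Iteration 3:
  x1 = (-11 - (1)·-1.505 - (-2)·0.385) / (7) = -1.246
  x2 = (-11 - (2)·-1.246 - (1)·0.385) / (6) = -1.482
  x3 = (-3 - (4)·-1.246 - (1)·-1.482) / (9) = 0.385
Residual b − A·x = (-0.026, -0.001, 0.001); ∞-norm = 0.026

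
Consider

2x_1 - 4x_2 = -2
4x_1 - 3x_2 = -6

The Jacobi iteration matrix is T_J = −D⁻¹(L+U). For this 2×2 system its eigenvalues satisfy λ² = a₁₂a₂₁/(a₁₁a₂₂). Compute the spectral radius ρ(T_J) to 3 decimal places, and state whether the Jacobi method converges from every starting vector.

1.633

a₁₂a₂₁/(a₁₁a₂₂) = (-4)·(4) / ((2)·(-3)) = 2.666667
ρ = √|2.666667| = √2.666667 = 1.633
ρ > 1, so Jacobi diverges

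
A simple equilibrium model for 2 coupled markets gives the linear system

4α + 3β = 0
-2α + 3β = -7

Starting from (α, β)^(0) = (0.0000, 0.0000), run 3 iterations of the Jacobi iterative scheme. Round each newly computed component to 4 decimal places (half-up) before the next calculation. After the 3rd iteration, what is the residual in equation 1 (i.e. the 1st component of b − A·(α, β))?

-3.4999

Iteration 1:
  α = (0 - (3)·0.0000) / (4) = 0.0000
  β = (-7 - (-2)·0.0000) / (3) = -2.3333
Iteration 2:
  α = (0 - (3)·-2.3333) / (4) = 1.7500
  β = (-7 - (-2)·0.0000) / (3) = -2.3333
Iteration 3:
  α = (0 - (3)·-2.3333) / (4) = 1.7500
  β = (-7 - (-2)·1.7500) / (3) = -1.1667
Residual b − A·x = (-3.4999, 0.0001)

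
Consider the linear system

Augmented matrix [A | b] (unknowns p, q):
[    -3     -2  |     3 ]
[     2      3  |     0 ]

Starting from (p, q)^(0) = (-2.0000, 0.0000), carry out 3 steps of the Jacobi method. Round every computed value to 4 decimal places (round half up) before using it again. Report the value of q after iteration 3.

Iteration 1:
  p = (3 - (-2)·0.0000) / (-3) = -1.0000
  q = (0 - (2)·-2.0000) / (3) = 1.3333
Iteration 2:
  p = (3 - (-2)·1.3333) / (-3) = -1.8889
  q = (0 - (2)·-1.0000) / (3) = 0.6667
Iteration 3:
  p = (3 - (-2)·0.6667) / (-3) = -1.4445
  q = (0 - (2)·-1.8889) / (3) = 1.2593

1.2593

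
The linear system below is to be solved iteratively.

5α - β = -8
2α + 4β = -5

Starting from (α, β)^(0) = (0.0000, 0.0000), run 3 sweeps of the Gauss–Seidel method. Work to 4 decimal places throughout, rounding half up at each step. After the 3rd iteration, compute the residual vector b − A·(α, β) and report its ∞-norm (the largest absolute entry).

Iteration 1:
  α = (-8 - (-1)·0.0000) / (5) = -1.6000
  β = (-5 - (2)·-1.6000) / (4) = -0.4500
Iteration 2:
  α = (-8 - (-1)·-0.4500) / (5) = -1.6900
  β = (-5 - (2)·-1.6900) / (4) = -0.4050
Iteration 3:
  α = (-8 - (-1)·-0.4050) / (5) = -1.6810
  β = (-5 - (2)·-1.6810) / (4) = -0.4095
Residual b − A·x = (-0.0045, 0.0000); ∞-norm = 0.0045

0.0045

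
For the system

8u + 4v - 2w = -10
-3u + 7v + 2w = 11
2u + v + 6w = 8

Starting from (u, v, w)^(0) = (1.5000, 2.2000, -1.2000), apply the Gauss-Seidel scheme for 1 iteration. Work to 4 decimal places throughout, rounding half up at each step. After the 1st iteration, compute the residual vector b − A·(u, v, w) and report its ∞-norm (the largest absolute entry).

12.2594

Iteration 1:
  u = (-10 - (4)·2.2000 - (-2)·-1.2000) / (8) = -2.6500
  v = (11 - (-3)·-2.6500 - (2)·-1.2000) / (7) = 0.7786
  w = (8 - (2)·-2.6500 - (1)·0.7786) / (6) = 2.0869
Residual b − A·x = (12.2594, -6.5740, 0.0000); ∞-norm = 12.2594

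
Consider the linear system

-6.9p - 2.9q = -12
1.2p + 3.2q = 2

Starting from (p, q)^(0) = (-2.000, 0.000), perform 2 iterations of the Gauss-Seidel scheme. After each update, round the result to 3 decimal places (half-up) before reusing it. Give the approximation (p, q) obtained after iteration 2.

Iteration 1:
  p = (-12 - (-2.9)·0.000) / (-6.9) = 1.739
  q = (2 - (1.2)·1.739) / (3.2) = -0.027
Iteration 2:
  p = (-12 - (-2.9)·-0.027) / (-6.9) = 1.750
  q = (2 - (1.2)·1.750) / (3.2) = -0.031

(1.750, -0.031)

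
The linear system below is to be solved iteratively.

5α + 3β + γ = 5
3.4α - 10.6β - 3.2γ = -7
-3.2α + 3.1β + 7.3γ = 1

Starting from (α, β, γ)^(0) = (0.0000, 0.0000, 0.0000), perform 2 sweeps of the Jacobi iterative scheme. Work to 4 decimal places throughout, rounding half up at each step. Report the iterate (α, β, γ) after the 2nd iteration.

(0.5764, 0.9398, 0.2949)

Iteration 1:
  α = (5 - (3)·0.0000 - (1)·0.0000) / (5) = 1.0000
  β = (-7 - (3.4)·0.0000 - (-3.2)·0.0000) / (-10.6) = 0.6604
  γ = (1 - (-3.2)·0.0000 - (3.1)·0.0000) / (7.3) = 0.1370
Iteration 2:
  α = (5 - (3)·0.6604 - (1)·0.1370) / (5) = 0.5764
  β = (-7 - (3.4)·1.0000 - (-3.2)·0.1370) / (-10.6) = 0.9398
  γ = (1 - (-3.2)·1.0000 - (3.1)·0.6604) / (7.3) = 0.2949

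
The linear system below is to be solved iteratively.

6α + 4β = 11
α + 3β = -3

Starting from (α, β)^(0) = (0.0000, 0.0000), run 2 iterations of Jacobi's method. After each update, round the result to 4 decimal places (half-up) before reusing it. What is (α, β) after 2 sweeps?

(2.5000, -1.6111)

Iteration 1:
  α = (11 - (4)·0.0000) / (6) = 1.8333
  β = (-3 - (1)·0.0000) / (3) = -1.0000
Iteration 2:
  α = (11 - (4)·-1.0000) / (6) = 2.5000
  β = (-3 - (1)·1.8333) / (3) = -1.6111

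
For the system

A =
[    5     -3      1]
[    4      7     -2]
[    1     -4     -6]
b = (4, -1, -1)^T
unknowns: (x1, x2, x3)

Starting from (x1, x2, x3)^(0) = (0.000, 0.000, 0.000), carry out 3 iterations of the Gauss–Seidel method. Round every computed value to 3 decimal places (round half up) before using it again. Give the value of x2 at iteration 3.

-0.444

Iteration 1:
  x1 = (4 - (-3)·0.000 - (1)·0.000) / (5) = 0.800
  x2 = (-1 - (4)·0.800 - (-2)·0.000) / (7) = -0.600
  x3 = (-1 - (1)·0.800 - (-4)·-0.600) / (-6) = 0.700
Iteration 2:
  x1 = (4 - (-3)·-0.600 - (1)·0.700) / (5) = 0.300
  x2 = (-1 - (4)·0.300 - (-2)·0.700) / (7) = -0.114
  x3 = (-1 - (1)·0.300 - (-4)·-0.114) / (-6) = 0.293
Iteration 3:
  x1 = (4 - (-3)·-0.114 - (1)·0.293) / (5) = 0.673
  x2 = (-1 - (4)·0.673 - (-2)·0.293) / (7) = -0.444
  x3 = (-1 - (1)·0.673 - (-4)·-0.444) / (-6) = 0.575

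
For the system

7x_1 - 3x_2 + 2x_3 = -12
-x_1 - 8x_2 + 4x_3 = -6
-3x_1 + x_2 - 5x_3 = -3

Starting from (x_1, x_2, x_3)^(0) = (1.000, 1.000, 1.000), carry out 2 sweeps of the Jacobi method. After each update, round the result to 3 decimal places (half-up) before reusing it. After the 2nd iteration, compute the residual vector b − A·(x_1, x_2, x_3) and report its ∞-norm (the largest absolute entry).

5.993

Iteration 1:
  x_1 = (-12 - (-3)·1.000 - (2)·1.000) / (7) = -1.571
  x_2 = (-6 - (-1)·1.000 - (4)·1.000) / (-8) = 1.125
  x_3 = (-3 - (-3)·1.000 - (1)·1.000) / (-5) = 0.200
Iteration 2:
  x_1 = (-12 - (-3)·1.125 - (2)·0.200) / (7) = -1.289
  x_2 = (-6 - (-1)·-1.571 - (4)·0.200) / (-8) = 1.046
  x_3 = (-3 - (-3)·-1.571 - (1)·1.125) / (-5) = 1.768
Residual b − A·x = (-3.375, -5.993, 0.927); ∞-norm = 5.993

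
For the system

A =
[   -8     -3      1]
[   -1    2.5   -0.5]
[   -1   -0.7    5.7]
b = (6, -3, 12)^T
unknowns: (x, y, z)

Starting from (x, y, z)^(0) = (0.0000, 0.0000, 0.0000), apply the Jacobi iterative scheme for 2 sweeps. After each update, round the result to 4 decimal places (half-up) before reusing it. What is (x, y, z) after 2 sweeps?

(-0.0368, -1.0789, 1.8263)

Iteration 1:
  x = (6 - (-3)·0.0000 - (1)·0.0000) / (-8) = -0.7500
  y = (-3 - (-1)·0.0000 - (-0.5)·0.0000) / (2.5) = -1.2000
  z = (12 - (-1)·0.0000 - (-0.7)·0.0000) / (5.7) = 2.1053
Iteration 2:
  x = (6 - (-3)·-1.2000 - (1)·2.1053) / (-8) = -0.0368
  y = (-3 - (-1)·-0.7500 - (-0.5)·2.1053) / (2.5) = -1.0789
  z = (12 - (-1)·-0.7500 - (-0.7)·-1.2000) / (5.7) = 1.8263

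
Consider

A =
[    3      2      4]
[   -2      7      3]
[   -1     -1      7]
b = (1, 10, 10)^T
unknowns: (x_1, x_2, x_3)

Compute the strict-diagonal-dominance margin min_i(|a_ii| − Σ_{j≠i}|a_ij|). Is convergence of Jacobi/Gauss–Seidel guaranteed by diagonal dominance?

-3

row 1: |3| − (2+4) = -3
row 2: |7| − (2+3) = 2
row 3: |7| − (1+1) = 5
minimum over rows = -3 → not strictly diagonally dominant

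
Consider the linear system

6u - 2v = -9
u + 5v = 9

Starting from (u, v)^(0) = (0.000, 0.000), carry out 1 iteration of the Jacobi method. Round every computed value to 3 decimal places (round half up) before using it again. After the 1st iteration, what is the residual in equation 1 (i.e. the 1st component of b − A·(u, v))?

Iteration 1:
  u = (-9 - (-2)·0.000) / (6) = -1.500
  v = (9 - (1)·0.000) / (5) = 1.800
Residual b − A·x = (3.600, 1.500)

3.600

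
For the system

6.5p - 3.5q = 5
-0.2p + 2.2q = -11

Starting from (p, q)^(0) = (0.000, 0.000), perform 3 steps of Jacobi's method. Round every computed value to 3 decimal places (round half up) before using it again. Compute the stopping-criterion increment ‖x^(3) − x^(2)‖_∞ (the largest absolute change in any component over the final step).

Iteration 1:
  p = (5 - (-3.5)·0.000) / (6.5) = 0.769
  q = (-11 - (-0.2)·0.000) / (2.2) = -5.000
Iteration 2:
  p = (5 - (-3.5)·-5.000) / (6.5) = -1.923
  q = (-11 - (-0.2)·0.769) / (2.2) = -4.930
Iteration 3:
  p = (5 - (-3.5)·-4.930) / (6.5) = -1.885
  q = (-11 - (-0.2)·-1.923) / (2.2) = -5.175
Change: (0.038, -0.245) → max |·| = 0.245

0.245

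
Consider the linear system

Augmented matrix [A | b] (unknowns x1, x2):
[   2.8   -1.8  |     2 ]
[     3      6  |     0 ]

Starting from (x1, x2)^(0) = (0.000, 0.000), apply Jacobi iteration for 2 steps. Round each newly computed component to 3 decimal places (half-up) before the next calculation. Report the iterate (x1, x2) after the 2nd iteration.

Iteration 1:
  x1 = (2 - (-1.8)·0.000) / (2.8) = 0.714
  x2 = (0 - (3)·0.000) / (6) = 0.000
Iteration 2:
  x1 = (2 - (-1.8)·0.000) / (2.8) = 0.714
  x2 = (0 - (3)·0.714) / (6) = -0.357

(0.714, -0.357)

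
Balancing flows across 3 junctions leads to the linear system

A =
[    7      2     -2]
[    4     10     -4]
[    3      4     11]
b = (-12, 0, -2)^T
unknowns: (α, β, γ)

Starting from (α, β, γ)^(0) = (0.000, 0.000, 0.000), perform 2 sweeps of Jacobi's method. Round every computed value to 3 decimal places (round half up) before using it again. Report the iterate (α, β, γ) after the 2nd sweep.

(-1.766, 0.613, 0.286)

Iteration 1:
  α = (-12 - (2)·0.000 - (-2)·0.000) / (7) = -1.714
  β = (0 - (4)·0.000 - (-4)·0.000) / (10) = 0.000
  γ = (-2 - (3)·0.000 - (4)·0.000) / (11) = -0.182
Iteration 2:
  α = (-12 - (2)·0.000 - (-2)·-0.182) / (7) = -1.766
  β = (0 - (4)·-1.714 - (-4)·-0.182) / (10) = 0.613
  γ = (-2 - (3)·-1.714 - (4)·0.000) / (11) = 0.286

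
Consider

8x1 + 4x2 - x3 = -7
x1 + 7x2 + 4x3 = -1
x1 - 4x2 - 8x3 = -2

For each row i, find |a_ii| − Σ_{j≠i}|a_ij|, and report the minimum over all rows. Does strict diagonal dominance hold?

2

row 1: |8| − (4+1) = 3
row 2: |7| − (1+4) = 2
row 3: |-8| − (1+4) = 3
minimum over rows = 2 → strictly diagonally dominant (convergence guaranteed)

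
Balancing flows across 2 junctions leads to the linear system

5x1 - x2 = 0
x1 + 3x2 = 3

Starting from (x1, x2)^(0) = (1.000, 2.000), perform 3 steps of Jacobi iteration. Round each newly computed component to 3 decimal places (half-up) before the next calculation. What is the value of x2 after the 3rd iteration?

Iteration 1:
  x1 = (0 - (-1)·2.000) / (5) = 0.400
  x2 = (3 - (1)·1.000) / (3) = 0.667
Iteration 2:
  x1 = (0 - (-1)·0.667) / (5) = 0.133
  x2 = (3 - (1)·0.400) / (3) = 0.867
Iteration 3:
  x1 = (0 - (-1)·0.867) / (5) = 0.173
  x2 = (3 - (1)·0.133) / (3) = 0.956

0.956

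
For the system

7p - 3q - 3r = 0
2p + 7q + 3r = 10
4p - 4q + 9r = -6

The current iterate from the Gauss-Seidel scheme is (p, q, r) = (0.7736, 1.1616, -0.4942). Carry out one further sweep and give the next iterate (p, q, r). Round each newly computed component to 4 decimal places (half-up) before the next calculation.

(0.2860, 1.5587, -0.1010)

One sweep:
  p = (0 - (-3)·1.1616 - (-3)·-0.4942) / (7) = 0.2860
  q = (10 - (2)·0.2860 - (3)·-0.4942) / (7) = 1.5587
  r = (-6 - (4)·0.2860 - (-4)·1.5587) / (9) = -0.1010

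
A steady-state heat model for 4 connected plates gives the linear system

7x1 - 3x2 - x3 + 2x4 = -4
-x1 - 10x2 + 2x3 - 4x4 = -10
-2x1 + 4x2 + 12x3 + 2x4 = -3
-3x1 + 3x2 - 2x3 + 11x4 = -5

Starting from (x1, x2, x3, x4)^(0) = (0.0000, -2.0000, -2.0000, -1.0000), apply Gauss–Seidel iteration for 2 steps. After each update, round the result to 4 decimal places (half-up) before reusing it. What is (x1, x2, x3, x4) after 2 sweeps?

(0.1848, 1.3545, -0.4568, -0.8566)

Iteration 1:
  x1 = (-4 - (-3)·-2.0000 - (-1)·-2.0000 - (2)·-1.0000) / (7) = -1.4286
  x2 = (-10 - (-1)·-1.4286 - (2)·-2.0000 - (-4)·-1.0000) / (-10) = 1.1429
  x3 = (-3 - (-2)·-1.4286 - (4)·1.1429 - (2)·-1.0000) / (12) = -0.7024
  x4 = (-5 - (-3)·-1.4286 - (3)·1.1429 - (-2)·-0.7024) / (11) = -1.2836
Iteration 2:
  x1 = (-4 - (-3)·1.1429 - (-1)·-0.7024 - (2)·-1.2836) / (7) = 0.1848
  x2 = (-10 - (-1)·0.1848 - (2)·-0.7024 - (-4)·-1.2836) / (-10) = 1.3545
  x3 = (-3 - (-2)·0.1848 - (4)·1.3545 - (2)·-1.2836) / (12) = -0.4568
  x4 = (-5 - (-3)·0.1848 - (3)·1.3545 - (-2)·-0.4568) / (11) = -0.8566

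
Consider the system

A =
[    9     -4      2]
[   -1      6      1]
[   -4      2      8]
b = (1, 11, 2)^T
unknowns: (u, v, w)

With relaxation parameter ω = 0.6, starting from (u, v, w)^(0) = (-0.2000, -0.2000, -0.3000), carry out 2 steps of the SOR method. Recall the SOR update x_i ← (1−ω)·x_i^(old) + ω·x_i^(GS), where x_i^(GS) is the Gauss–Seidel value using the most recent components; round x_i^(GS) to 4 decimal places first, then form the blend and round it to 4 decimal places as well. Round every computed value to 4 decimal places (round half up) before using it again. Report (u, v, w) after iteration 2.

Iteration 1:
  u: GS value = (1 - (-4)·-0.2000 - (2)·-0.3000) / (9) = 0.0889;  u ← (1−ω)·-0.2000 + ω·0.0889 = -0.0267
  v: GS value = (11 - (-1)·-0.0267 - (1)·-0.3000) / (6) = 1.8789;  v ← (1−ω)·-0.2000 + ω·1.8789 = 1.0473
  w: GS value = (2 - (-4)·-0.0267 - (2)·1.0473) / (8) = -0.0252;  w ← (1−ω)·-0.3000 + ω·-0.0252 = -0.1351
Iteration 2:
  u: GS value = (1 - (-4)·1.0473 - (2)·-0.1351) / (9) = 0.6066;  u ← (1−ω)·-0.0267 + ω·0.6066 = 0.3533
  v: GS value = (11 - (-1)·0.3533 - (1)·-0.1351) / (6) = 1.9147;  v ← (1−ω)·1.0473 + ω·1.9147 = 1.5677
  w: GS value = (2 - (-4)·0.3533 - (2)·1.5677) / (8) = 0.0347;  w ← (1−ω)·-0.1351 + ω·0.0347 = -0.0332

(0.3533, 1.5677, -0.0332)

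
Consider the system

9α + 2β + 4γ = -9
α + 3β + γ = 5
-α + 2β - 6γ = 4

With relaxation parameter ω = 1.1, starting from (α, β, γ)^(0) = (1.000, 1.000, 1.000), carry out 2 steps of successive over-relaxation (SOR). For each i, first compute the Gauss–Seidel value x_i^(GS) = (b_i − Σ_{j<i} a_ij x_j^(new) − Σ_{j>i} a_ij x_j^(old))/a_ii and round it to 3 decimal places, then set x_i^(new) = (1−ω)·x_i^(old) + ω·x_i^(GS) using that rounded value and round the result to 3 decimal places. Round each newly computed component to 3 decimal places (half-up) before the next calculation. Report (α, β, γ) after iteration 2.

(-1.552, 2.091, 0.290)

Iteration 1:
  α: GS value = (-9 - (2)·1.000 - (4)·1.000) / (9) = -1.667;  α ← (1−ω)·1.000 + ω·-1.667 = -1.934
  β: GS value = (5 - (1)·-1.934 - (1)·1.000) / (3) = 1.978;  β ← (1−ω)·1.000 + ω·1.978 = 2.076
  γ: GS value = (4 - (-1)·-1.934 - (2)·2.076) / (-6) = 0.348;  γ ← (1−ω)·1.000 + ω·0.348 = 0.283
Iteration 2:
  α: GS value = (-9 - (2)·2.076 - (4)·0.283) / (9) = -1.587;  α ← (1−ω)·-1.934 + ω·-1.587 = -1.552
  β: GS value = (5 - (1)·-1.552 - (1)·0.283) / (3) = 2.090;  β ← (1−ω)·2.076 + ω·2.090 = 2.091
  γ: GS value = (4 - (-1)·-1.552 - (2)·2.091) / (-6) = 0.289;  γ ← (1−ω)·0.283 + ω·0.289 = 0.290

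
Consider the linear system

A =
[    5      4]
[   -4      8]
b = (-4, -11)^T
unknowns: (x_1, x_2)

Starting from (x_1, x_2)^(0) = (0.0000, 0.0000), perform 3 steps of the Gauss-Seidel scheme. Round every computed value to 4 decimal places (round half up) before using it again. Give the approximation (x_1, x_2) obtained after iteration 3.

Iteration 1:
  x_1 = (-4 - (4)·0.0000) / (5) = -0.8000
  x_2 = (-11 - (-4)·-0.8000) / (8) = -1.7750
Iteration 2:
  x_1 = (-4 - (4)·-1.7750) / (5) = 0.6200
  x_2 = (-11 - (-4)·0.6200) / (8) = -1.0650
Iteration 3:
  x_1 = (-4 - (4)·-1.0650) / (5) = 0.0520
  x_2 = (-11 - (-4)·0.0520) / (8) = -1.3490

(0.0520, -1.3490)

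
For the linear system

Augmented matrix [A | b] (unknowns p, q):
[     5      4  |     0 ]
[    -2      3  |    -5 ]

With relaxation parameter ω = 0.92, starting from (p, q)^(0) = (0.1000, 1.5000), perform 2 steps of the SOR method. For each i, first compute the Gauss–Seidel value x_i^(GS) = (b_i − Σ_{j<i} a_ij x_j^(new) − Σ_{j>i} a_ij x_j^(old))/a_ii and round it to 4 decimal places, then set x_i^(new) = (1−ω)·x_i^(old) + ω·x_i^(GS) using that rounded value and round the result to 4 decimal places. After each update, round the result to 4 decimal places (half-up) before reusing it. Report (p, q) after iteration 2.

(1.4472, -0.8126)

Iteration 1:
  p: GS value = (0 - (4)·1.5000) / (5) = -1.2000;  p ← (1−ω)·0.1000 + ω·-1.2000 = -1.0960
  q: GS value = (-5 - (-2)·-1.0960) / (3) = -2.3973;  q ← (1−ω)·1.5000 + ω·-2.3973 = -2.0855
Iteration 2:
  p: GS value = (0 - (4)·-2.0855) / (5) = 1.6684;  p ← (1−ω)·-1.0960 + ω·1.6684 = 1.4472
  q: GS value = (-5 - (-2)·1.4472) / (3) = -0.7019;  q ← (1−ω)·-2.0855 + ω·-0.7019 = -0.8126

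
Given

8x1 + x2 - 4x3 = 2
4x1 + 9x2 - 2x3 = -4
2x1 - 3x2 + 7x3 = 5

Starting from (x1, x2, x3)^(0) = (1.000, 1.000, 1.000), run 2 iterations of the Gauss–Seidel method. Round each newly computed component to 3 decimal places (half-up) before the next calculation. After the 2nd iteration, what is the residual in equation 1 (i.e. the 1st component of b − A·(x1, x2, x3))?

Iteration 1:
  x1 = (2 - (1)·1.000 - (-4)·1.000) / (8) = 0.625
  x2 = (-4 - (4)·0.625 - (-2)·1.000) / (9) = -0.500
  x3 = (5 - (2)·0.625 - (-3)·-0.500) / (7) = 0.321
Iteration 2:
  x1 = (2 - (1)·-0.500 - (-4)·0.321) / (8) = 0.473
  x2 = (-4 - (4)·0.473 - (-2)·0.321) / (9) = -0.583
  x3 = (5 - (2)·0.473 - (-3)·-0.583) / (7) = 0.329
Residual b − A·x = (0.115, 0.013, 0.002)

0.115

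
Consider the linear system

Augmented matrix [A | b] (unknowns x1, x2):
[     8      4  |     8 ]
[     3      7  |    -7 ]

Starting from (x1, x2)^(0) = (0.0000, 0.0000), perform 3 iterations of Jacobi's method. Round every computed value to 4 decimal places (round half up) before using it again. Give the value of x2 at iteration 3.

Iteration 1:
  x1 = (8 - (4)·0.0000) / (8) = 1.0000
  x2 = (-7 - (3)·0.0000) / (7) = -1.0000
Iteration 2:
  x1 = (8 - (4)·-1.0000) / (8) = 1.5000
  x2 = (-7 - (3)·1.0000) / (7) = -1.4286
Iteration 3:
  x1 = (8 - (4)·-1.4286) / (8) = 1.7143
  x2 = (-7 - (3)·1.5000) / (7) = -1.6429

-1.6429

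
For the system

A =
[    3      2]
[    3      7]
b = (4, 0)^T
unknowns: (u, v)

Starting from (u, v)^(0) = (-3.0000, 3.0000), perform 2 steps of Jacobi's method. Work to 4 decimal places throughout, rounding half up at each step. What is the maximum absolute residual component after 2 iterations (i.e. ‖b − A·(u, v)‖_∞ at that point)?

3.4285

Iteration 1:
  u = (4 - (2)·3.0000) / (3) = -0.6667
  v = (0 - (3)·-3.0000) / (7) = 1.2857
Iteration 2:
  u = (4 - (2)·1.2857) / (3) = 0.4762
  v = (0 - (3)·-0.6667) / (7) = 0.2857
Residual b − A·x = (2.0000, -3.4285); ∞-norm = 3.4285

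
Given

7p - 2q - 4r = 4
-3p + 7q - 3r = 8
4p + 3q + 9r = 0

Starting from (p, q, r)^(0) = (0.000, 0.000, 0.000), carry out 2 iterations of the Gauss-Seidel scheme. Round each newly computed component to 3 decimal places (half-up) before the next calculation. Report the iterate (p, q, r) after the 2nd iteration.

Iteration 1:
  p = (4 - (-2)·0.000 - (-4)·0.000) / (7) = 0.571
  q = (8 - (-3)·0.571 - (-3)·0.000) / (7) = 1.388
  r = (0 - (4)·0.571 - (3)·1.388) / (9) = -0.716
Iteration 2:
  p = (4 - (-2)·1.388 - (-4)·-0.716) / (7) = 0.559
  q = (8 - (-3)·0.559 - (-3)·-0.716) / (7) = 1.076
  r = (0 - (4)·0.559 - (3)·1.076) / (9) = -0.607

(0.559, 1.076, -0.607)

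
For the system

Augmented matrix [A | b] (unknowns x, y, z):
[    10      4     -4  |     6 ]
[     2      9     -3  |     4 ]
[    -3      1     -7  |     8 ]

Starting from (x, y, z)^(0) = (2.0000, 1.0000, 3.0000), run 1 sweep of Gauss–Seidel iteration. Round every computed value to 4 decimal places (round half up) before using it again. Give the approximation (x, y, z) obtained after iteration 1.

(1.4000, 1.1333, -1.5810)

Iteration 1:
  x = (6 - (4)·1.0000 - (-4)·3.0000) / (10) = 1.4000
  y = (4 - (2)·1.4000 - (-3)·3.0000) / (9) = 1.1333
  z = (8 - (-3)·1.4000 - (1)·1.1333) / (-7) = -1.5810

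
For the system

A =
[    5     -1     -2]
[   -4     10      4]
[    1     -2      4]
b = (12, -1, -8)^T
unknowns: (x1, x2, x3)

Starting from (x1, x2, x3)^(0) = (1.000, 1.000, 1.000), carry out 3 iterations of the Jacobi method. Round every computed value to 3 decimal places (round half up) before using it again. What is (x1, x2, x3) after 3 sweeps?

(1.640, 1.692, -1.520)

Iteration 1:
  x1 = (12 - (-1)·1.000 - (-2)·1.000) / (5) = 3.000
  x2 = (-1 - (-4)·1.000 - (4)·1.000) / (10) = -0.100
  x3 = (-8 - (1)·1.000 - (-2)·1.000) / (4) = -1.750
Iteration 2:
  x1 = (12 - (-1)·-0.100 - (-2)·-1.750) / (5) = 1.680
  x2 = (-1 - (-4)·3.000 - (4)·-1.750) / (10) = 1.800
  x3 = (-8 - (1)·3.000 - (-2)·-0.100) / (4) = -2.800
Iteration 3:
  x1 = (12 - (-1)·1.800 - (-2)·-2.800) / (5) = 1.640
  x2 = (-1 - (-4)·1.680 - (4)·-2.800) / (10) = 1.692
  x3 = (-8 - (1)·1.680 - (-2)·1.800) / (4) = -1.520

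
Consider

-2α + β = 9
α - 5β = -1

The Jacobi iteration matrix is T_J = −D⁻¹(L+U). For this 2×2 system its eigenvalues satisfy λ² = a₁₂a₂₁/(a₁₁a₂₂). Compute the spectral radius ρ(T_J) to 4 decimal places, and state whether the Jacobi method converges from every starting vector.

a₁₂a₂₁/(a₁₁a₂₂) = (1)·(1) / ((-2)·(-5)) = 0.100000
ρ = √|0.100000| = √0.100000 = 0.3162
ρ < 1, so Jacobi converges

0.3162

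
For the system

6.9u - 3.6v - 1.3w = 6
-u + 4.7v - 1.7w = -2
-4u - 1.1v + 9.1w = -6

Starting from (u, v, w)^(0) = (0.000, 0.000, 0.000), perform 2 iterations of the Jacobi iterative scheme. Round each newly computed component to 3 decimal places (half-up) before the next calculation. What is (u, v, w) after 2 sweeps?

Iteration 1:
  u = (6 - (-3.6)·0.000 - (-1.3)·0.000) / (6.9) = 0.870
  v = (-2 - (-1)·0.000 - (-1.7)·0.000) / (4.7) = -0.426
  w = (-6 - (-4)·0.000 - (-1.1)·0.000) / (9.1) = -0.659
Iteration 2:
  u = (6 - (-3.6)·-0.426 - (-1.3)·-0.659) / (6.9) = 0.523
  v = (-2 - (-1)·0.870 - (-1.7)·-0.659) / (4.7) = -0.479
  w = (-6 - (-4)·0.870 - (-1.1)·-0.426) / (9.1) = -0.328

(0.523, -0.479, -0.328)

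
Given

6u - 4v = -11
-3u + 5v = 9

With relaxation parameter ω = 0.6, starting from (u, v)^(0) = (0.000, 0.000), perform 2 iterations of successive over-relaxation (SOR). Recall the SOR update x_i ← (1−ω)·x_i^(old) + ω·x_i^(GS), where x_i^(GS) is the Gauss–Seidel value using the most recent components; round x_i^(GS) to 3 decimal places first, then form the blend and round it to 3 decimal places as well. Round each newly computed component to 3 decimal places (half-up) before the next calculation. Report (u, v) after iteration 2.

Iteration 1:
  u: GS value = (-11 - (-4)·0.000) / (6) = -1.833;  u ← (1−ω)·0.000 + ω·-1.833 = -1.100
  v: GS value = (9 - (-3)·-1.100) / (5) = 1.140;  v ← (1−ω)·0.000 + ω·1.140 = 0.684
Iteration 2:
  u: GS value = (-11 - (-4)·0.684) / (6) = -1.377;  u ← (1−ω)·-1.100 + ω·-1.377 = -1.266
  v: GS value = (9 - (-3)·-1.266) / (5) = 1.040;  v ← (1−ω)·0.684 + ω·1.040 = 0.898

(-1.266, 0.898)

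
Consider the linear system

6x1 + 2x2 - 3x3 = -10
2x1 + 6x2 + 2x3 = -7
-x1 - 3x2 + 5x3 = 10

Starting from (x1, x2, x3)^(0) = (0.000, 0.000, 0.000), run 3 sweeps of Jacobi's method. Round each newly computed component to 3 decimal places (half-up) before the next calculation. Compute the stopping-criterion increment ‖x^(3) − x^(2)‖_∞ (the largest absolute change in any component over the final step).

0.480

Iteration 1:
  x1 = (-10 - (2)·0.000 - (-3)·0.000) / (6) = -1.667
  x2 = (-7 - (2)·0.000 - (2)·0.000) / (6) = -1.167
  x3 = (10 - (-1)·0.000 - (-3)·0.000) / (5) = 2.000
Iteration 2:
  x1 = (-10 - (2)·-1.167 - (-3)·2.000) / (6) = -0.278
  x2 = (-7 - (2)·-1.667 - (2)·2.000) / (6) = -1.278
  x3 = (10 - (-1)·-1.667 - (-3)·-1.167) / (5) = 0.966
Iteration 3:
  x1 = (-10 - (2)·-1.278 - (-3)·0.966) / (6) = -0.758
  x2 = (-7 - (2)·-0.278 - (2)·0.966) / (6) = -1.396
  x3 = (10 - (-1)·-0.278 - (-3)·-1.278) / (5) = 1.178
Change: (-0.480, -0.118, 0.212) → max |·| = 0.480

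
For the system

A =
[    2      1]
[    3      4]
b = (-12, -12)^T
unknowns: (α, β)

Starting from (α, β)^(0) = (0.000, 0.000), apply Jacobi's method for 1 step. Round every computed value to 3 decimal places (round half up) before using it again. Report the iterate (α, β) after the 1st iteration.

Iteration 1:
  α = (-12 - (1)·0.000) / (2) = -6.000
  β = (-12 - (3)·0.000) / (4) = -3.000

(-6.000, -3.000)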